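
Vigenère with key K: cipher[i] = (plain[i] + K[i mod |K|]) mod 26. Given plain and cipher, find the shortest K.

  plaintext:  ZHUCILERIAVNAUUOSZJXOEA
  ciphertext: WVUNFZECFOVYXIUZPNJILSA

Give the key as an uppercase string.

  i= 0: W-Z = 23 → X
  i= 1: V-H = 14 → O
  i= 2: U-U =  0 → A
  i= 3: N-C = 11 → L
  i= 4: F-I = 23 → X
  i= 5: Z-L = 14 → O
  i= 6: E-E =  0 → A
  i= 7: C-R = 11 → L
  i= 8: F-I = 23 → X
  i= 9: O-A = 14 → O
  i=10: V-V =  0 → A
  i=11: Y-N = 11 → L
  i=12: X-A = 23 → X
  i=13: I-U = 14 → O
  i=14: U-U =  0 → A
  i=15: Z-O = 11 → L
  i=16: P-S = 23 → X
  i=17: N-Z = 14 → O
  i=18: J-J =  0 → A
  i=19: I-X = 11 → L
  i=20: L-O = 23 → X
  i=21: S-E = 14 → O
  i=22: A-A =  0 → A
  shifts repeat with period 4: XOAL

XOAL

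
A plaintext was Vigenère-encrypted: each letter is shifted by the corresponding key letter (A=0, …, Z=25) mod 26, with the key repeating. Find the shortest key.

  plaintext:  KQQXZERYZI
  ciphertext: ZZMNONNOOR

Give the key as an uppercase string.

  i= 0: Z-K = 15 → P
  i= 1: Z-Q =  9 → J
  i= 2: M-Q = 22 → W
  i= 3: N-X = 16 → Q
  i= 4: O-Z = 15 → P
  i= 5: N-E =  9 → J
  i= 6: N-R = 22 → W
  i= 7: O-Y = 16 → Q
  i= 8: O-Z = 15 → P
  i= 9: R-I =  9 → J
  shifts repeat with period 4: PJWQ

PJWQ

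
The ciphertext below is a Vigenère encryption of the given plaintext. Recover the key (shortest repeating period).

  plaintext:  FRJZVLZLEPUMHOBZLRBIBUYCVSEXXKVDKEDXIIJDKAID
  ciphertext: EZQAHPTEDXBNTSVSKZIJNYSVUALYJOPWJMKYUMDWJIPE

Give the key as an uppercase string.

  i= 0: E-F = 25 → Z
  i= 1: Z-R =  8 → I
  i= 2: Q-J =  7 → H
  i= 3: A-Z =  1 → B
  i= 4: H-V = 12 → M
  i= 5: P-L =  4 → E
  i= 6: T-Z = 20 → U
  i= 7: E-L = 19 → T
  i= 8: D-E = 25 → Z
  i= 9: X-P =  8 → I
  i=10: B-U =  7 → H
  i=11: N-M =  1 → B
  i=12: T-H = 12 → M
  i=13: S-O =  4 → E
  i=14: V-B = 20 → U
  i=15: S-Z = 19 → T
  i=16: K-L = 25 → Z
  i=17: Z-R =  8 → I
  i=18: I-B =  7 → H
  i=19: J-I =  1 → B
  i=20: N-B = 12 → M
  i=21: Y-U =  4 → E
  i=22: S-Y = 20 → U
  i=23: V-C = 19 → T
  i=24: U-V = 25 → Z
  i=25: A-S =  8 → I
  i=26: L-E =  7 → H
  i=27: Y-X =  1 → B
  i=28: J-X = 12 → M
  i=29: O-K =  4 → E
  i=30: P-V = 20 → U
  i=31: W-D = 19 → T
  i=32: J-K = 25 → Z
  i=33: M-E =  8 → I
  i=34: K-D =  7 → H
  i=35: Y-X =  1 → B
  i=36: U-I = 12 → M
  i=37: M-I =  4 → E
  i=38: D-J = 20 → U
  i=39: W-D = 19 → T
  i=40: J-K = 25 → Z
  i=41: I-A =  8 → I
  i=42: P-I =  7 → H
  i=43: E-D =  1 → B
  shifts repeat with period 8: ZIHBMEUT

ZIHBMEUT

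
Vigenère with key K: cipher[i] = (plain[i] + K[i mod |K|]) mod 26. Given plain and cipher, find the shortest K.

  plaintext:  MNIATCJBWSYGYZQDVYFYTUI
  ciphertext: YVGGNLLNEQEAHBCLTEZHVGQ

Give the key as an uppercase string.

  i= 0: Y-M = 12 → M
  i= 1: V-N =  8 → I
  i= 2: G-I = 24 → Y
  i= 3: G-A =  6 → G
  i= 4: N-T = 20 → U
  i= 5: L-C =  9 → J
  i= 6: L-J =  2 → C
  i= 7: N-B = 12 → M
  i= 8: E-W =  8 → I
  i= 9: Q-S = 24 → Y
  i=10: E-Y =  6 → G
  i=11: A-G = 20 → U
  i=12: H-Y =  9 → J
  i=13: B-Z =  2 → C
  i=14: C-Q = 12 → M
  i=15: L-D =  8 → I
  i=16: T-V = 24 → Y
  i=17: E-Y =  6 → G
  i=18: Z-F = 20 → U
  i=19: H-Y =  9 → J
  i=20: V-T =  2 → C
  i=21: G-U = 12 → M
  i=22: Q-I =  8 → I
  shifts repeat with period 7: MIYGUJC

MIYGUJC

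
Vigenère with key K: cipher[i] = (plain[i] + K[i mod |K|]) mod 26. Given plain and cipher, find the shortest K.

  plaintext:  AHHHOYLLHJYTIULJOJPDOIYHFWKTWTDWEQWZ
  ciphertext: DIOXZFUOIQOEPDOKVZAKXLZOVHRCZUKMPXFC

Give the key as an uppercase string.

  i= 0: D-A =  3 → D
  i= 1: I-H =  1 → B
  i= 2: O-H =  7 → H
  i= 3: X-H = 16 → Q
  i= 4: Z-O = 11 → L
  i= 5: F-Y =  7 → H
  i= 6: U-L =  9 → J
  i= 7: O-L =  3 → D
  i= 8: I-H =  1 → B
  i= 9: Q-J =  7 → H
  i=10: O-Y = 16 → Q
  i=11: E-T = 11 → L
  i=12: P-I =  7 → H
  i=13: D-U =  9 → J
  i=14: O-L =  3 → D
  i=15: K-J =  1 → B
  i=16: V-O =  7 → H
  i=17: Z-J = 16 → Q
  i=18: A-P = 11 → L
  i=19: K-D =  7 → H
  i=20: X-O =  9 → J
  i=21: L-I =  3 → D
  i=22: Z-Y =  1 → B
  i=23: O-H =  7 → H
  i=24: V-F = 16 → Q
  i=25: H-W = 11 → L
  i=26: R-K =  7 → H
  i=27: C-T =  9 → J
  i=28: Z-W =  3 → D
  i=29: U-T =  1 → B
  i=30: K-D =  7 → H
  i=31: M-W = 16 → Q
  i=32: P-E = 11 → L
  i=33: X-Q =  7 → H
  i=34: F-W =  9 → J
  i=35: C-Z =  3 → D
  shifts repeat with period 7: DBHQLHJ

DBHQLHJ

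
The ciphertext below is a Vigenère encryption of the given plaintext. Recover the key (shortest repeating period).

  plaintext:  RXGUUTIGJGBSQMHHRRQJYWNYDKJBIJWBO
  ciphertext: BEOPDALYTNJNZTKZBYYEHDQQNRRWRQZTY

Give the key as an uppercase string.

  i= 0: B-R = 10 → K
  i= 1: E-X =  7 → H
  i= 2: O-G =  8 → I
  i= 3: P-U = 21 → V
  i= 4: D-U =  9 → J
  i= 5: A-T =  7 → H
  i= 6: L-I =  3 → D
  i= 7: Y-G = 18 → S
  i= 8: T-J = 10 → K
  i= 9: N-G =  7 → H
  i=10: J-B =  8 → I
  i=11: N-S = 21 → V
  i=12: Z-Q =  9 → J
  i=13: T-M =  7 → H
  i=14: K-H =  3 → D
  i=15: Z-H = 18 → S
  i=16: B-R = 10 → K
  i=17: Y-R =  7 → H
  i=18: Y-Q =  8 → I
  i=19: E-J = 21 → V
  i=20: H-Y =  9 → J
  i=21: D-W =  7 → H
  i=22: Q-N =  3 → D
  i=23: Q-Y = 18 → S
  i=24: N-D = 10 → K
  i=25: R-K =  7 → H
  i=26: R-J =  8 → I
  i=27: W-B = 21 → V
  i=28: R-I =  9 → J
  i=29: Q-J =  7 → H
  i=30: Z-W =  3 → D
  i=31: T-B = 18 → S
  i=32: Y-O = 10 → K
  shifts repeat with period 8: KHIVJHDS

KHIVJHDS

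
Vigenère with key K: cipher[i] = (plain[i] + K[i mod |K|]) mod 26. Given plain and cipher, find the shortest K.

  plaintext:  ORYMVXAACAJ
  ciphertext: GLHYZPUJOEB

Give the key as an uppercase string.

  i= 0: G-O = 18 → S
  i= 1: L-R = 20 → U
  i= 2: H-Y =  9 → J
  i= 3: Y-M = 12 → M
  i= 4: Z-V =  4 → E
  i= 5: P-X = 18 → S
  i= 6: U-A = 20 → U
  i= 7: J-A =  9 → J
  i= 8: O-C = 12 → M
  i= 9: E-A =  4 → E
  i=10: B-J = 18 → S
  shifts repeat with period 5: SUJME

SUJME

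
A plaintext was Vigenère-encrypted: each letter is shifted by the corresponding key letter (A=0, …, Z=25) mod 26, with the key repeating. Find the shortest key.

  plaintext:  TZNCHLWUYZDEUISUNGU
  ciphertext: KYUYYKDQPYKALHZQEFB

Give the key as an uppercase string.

  i= 0: K-T = 17 → R
  i= 1: Y-Z = 25 → Z
  i= 2: U-N =  7 → H
  i= 3: Y-C = 22 → W
  i= 4: Y-H = 17 → R
  i= 5: K-L = 25 → Z
  i= 6: D-W =  7 → H
  i= 7: Q-U = 22 → W
  i= 8: P-Y = 17 → R
  i= 9: Y-Z = 25 → Z
  i=10: K-D =  7 → H
  i=11: A-E = 22 → W
  i=12: L-U = 17 → R
  i=13: H-I = 25 → Z
  i=14: Z-S =  7 → H
  i=15: Q-U = 22 → W
  i=16: E-N = 17 → R
  i=17: F-G = 25 → Z
  i=18: B-U =  7 → H
  shifts repeat with period 4: RZHW

RZHW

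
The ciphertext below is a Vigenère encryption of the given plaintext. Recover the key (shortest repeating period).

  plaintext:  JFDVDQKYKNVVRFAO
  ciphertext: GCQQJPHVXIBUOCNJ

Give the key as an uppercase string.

XXNVGZ

  i= 0: G-J = 23 → X
  i= 1: C-F = 23 → X
  i= 2: Q-D = 13 → N
  i= 3: Q-V = 21 → V
  i= 4: J-D =  6 → G
  i= 5: P-Q = 25 → Z
  i= 6: H-K = 23 → X
  i= 7: V-Y = 23 → X
  i= 8: X-K = 13 → N
  i= 9: I-N = 21 → V
  i=10: B-V =  6 → G
  i=11: U-V = 25 → Z
  i=12: O-R = 23 → X
  i=13: C-F = 23 → X
  i=14: N-A = 13 → N
  i=15: J-O = 21 → V
  shifts repeat with period 6: XXNVGZ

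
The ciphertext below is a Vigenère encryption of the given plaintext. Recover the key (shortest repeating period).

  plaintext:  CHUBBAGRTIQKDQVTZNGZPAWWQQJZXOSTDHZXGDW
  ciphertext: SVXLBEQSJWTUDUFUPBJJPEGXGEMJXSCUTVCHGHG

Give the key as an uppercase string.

QODKAEKB

  i= 0: S-C = 16 → Q
  i= 1: V-H = 14 → O
  i= 2: X-U =  3 → D
  i= 3: L-B = 10 → K
  i= 4: B-B =  0 → A
  i= 5: E-A =  4 → E
  i= 6: Q-G = 10 → K
  i= 7: S-R =  1 → B
  i= 8: J-T = 16 → Q
  i= 9: W-I = 14 → O
  i=10: T-Q =  3 → D
  i=11: U-K = 10 → K
  i=12: D-D =  0 → A
  i=13: U-Q =  4 → E
  i=14: F-V = 10 → K
  i=15: U-T =  1 → B
  i=16: P-Z = 16 → Q
  i=17: B-N = 14 → O
  i=18: J-G =  3 → D
  i=19: J-Z = 10 → K
  i=20: P-P =  0 → A
  i=21: E-A =  4 → E
  i=22: G-W = 10 → K
  i=23: X-W =  1 → B
  i=24: G-Q = 16 → Q
  i=25: E-Q = 14 → O
  i=26: M-J =  3 → D
  i=27: J-Z = 10 → K
  i=28: X-X =  0 → A
  i=29: S-O =  4 → E
  i=30: C-S = 10 → K
  i=31: U-T =  1 → B
  i=32: T-D = 16 → Q
  i=33: V-H = 14 → O
  i=34: C-Z =  3 → D
  i=35: H-X = 10 → K
  i=36: G-G =  0 → A
  i=37: H-D =  4 → E
  i=38: G-W = 10 → K
  shifts repeat with period 8: QODKAEKB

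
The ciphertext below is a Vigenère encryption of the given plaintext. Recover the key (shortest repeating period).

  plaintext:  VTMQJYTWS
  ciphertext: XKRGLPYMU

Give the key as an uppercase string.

  i= 0: X-V =  2 → C
  i= 1: K-T = 17 → R
  i= 2: R-M =  5 → F
  i= 3: G-Q = 16 → Q
  i= 4: L-J =  2 → C
  i= 5: P-Y = 17 → R
  i= 6: Y-T =  5 → F
  i= 7: M-W = 16 → Q
  i= 8: U-S =  2 → C
  shifts repeat with period 4: CRFQ

CRFQ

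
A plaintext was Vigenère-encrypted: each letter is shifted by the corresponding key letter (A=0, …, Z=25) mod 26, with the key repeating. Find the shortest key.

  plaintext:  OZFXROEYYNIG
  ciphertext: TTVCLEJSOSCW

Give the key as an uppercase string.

  i= 0: T-O =  5 → F
  i= 1: T-Z = 20 → U
  i= 2: V-F = 16 → Q
  i= 3: C-X =  5 → F
  i= 4: L-R = 20 → U
  i= 5: E-O = 16 → Q
  i= 6: J-E =  5 → F
  i= 7: S-Y = 20 → U
  i= 8: O-Y = 16 → Q
  i= 9: S-N =  5 → F
  i=10: C-I = 20 → U
  i=11: W-G = 16 → Q
  shifts repeat with period 3: FUQ

FUQ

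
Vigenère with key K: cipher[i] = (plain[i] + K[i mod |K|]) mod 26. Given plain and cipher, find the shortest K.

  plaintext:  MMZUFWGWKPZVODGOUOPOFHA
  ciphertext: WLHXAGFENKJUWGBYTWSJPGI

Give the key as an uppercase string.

  i= 0: W-M = 10 → K
  i= 1: L-M = 25 → Z
  i= 2: H-Z =  8 → I
  i= 3: X-U =  3 → D
  i= 4: A-F = 21 → V
  i= 5: G-W = 10 → K
  i= 6: F-G = 25 → Z
  i= 7: E-W =  8 → I
  i= 8: N-K =  3 → D
  i= 9: K-P = 21 → V
  i=10: J-Z = 10 → K
  i=11: U-V = 25 → Z
  i=12: W-O =  8 → I
  i=13: G-D =  3 → D
  i=14: B-G = 21 → V
  i=15: Y-O = 10 → K
  i=16: T-U = 25 → Z
  i=17: W-O =  8 → I
  i=18: S-P =  3 → D
  i=19: J-O = 21 → V
  i=20: P-F = 10 → K
  i=21: G-H = 25 → Z
  i=22: I-A =  8 → I
  shifts repeat with period 5: KZIDV

KZIDV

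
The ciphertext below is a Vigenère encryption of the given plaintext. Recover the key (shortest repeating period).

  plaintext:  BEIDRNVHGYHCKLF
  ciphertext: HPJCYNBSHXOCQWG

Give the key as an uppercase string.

GLBZHA

  i= 0: H-B =  6 → G
  i= 1: P-E = 11 → L
  i= 2: J-I =  1 → B
  i= 3: C-D = 25 → Z
  i= 4: Y-R =  7 → H
  i= 5: N-N =  0 → A
  i= 6: B-V =  6 → G
  i= 7: S-H = 11 → L
  i= 8: H-G =  1 → B
  i= 9: X-Y = 25 → Z
  i=10: O-H =  7 → H
  i=11: C-C =  0 → A
  i=12: Q-K =  6 → G
  i=13: W-L = 11 → L
  i=14: G-F =  1 → B
  shifts repeat with period 6: GLBZHA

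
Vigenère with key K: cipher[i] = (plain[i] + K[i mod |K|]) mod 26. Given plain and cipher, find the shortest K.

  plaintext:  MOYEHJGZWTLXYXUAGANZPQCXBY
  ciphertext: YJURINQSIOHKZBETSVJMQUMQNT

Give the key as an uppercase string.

MVWNBEKT

  i= 0: Y-M = 12 → M
  i= 1: J-O = 21 → V
  i= 2: U-Y = 22 → W
  i= 3: R-E = 13 → N
  i= 4: I-H =  1 → B
  i= 5: N-J =  4 → E
  i= 6: Q-G = 10 → K
  i= 7: S-Z = 19 → T
  i= 8: I-W = 12 → M
  i= 9: O-T = 21 → V
  i=10: H-L = 22 → W
  i=11: K-X = 13 → N
  i=12: Z-Y =  1 → B
  i=13: B-X =  4 → E
  i=14: E-U = 10 → K
  i=15: T-A = 19 → T
  i=16: S-G = 12 → M
  i=17: V-A = 21 → V
  i=18: J-N = 22 → W
  i=19: M-Z = 13 → N
  i=20: Q-P =  1 → B
  i=21: U-Q =  4 → E
  i=22: M-C = 10 → K
  i=23: Q-X = 19 → T
  i=24: N-B = 12 → M
  i=25: T-Y = 21 → V
  shifts repeat with period 8: MVWNBEKT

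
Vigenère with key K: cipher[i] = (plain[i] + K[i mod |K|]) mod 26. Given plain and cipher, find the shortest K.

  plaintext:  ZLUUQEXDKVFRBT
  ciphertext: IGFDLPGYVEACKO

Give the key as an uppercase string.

JVL

  i= 0: I-Z =  9 → J
  i= 1: G-L = 21 → V
  i= 2: F-U = 11 → L
  i= 3: D-U =  9 → J
  i= 4: L-Q = 21 → V
  i= 5: P-E = 11 → L
  i= 6: G-X =  9 → J
  i= 7: Y-D = 21 → V
  i= 8: V-K = 11 → L
  i= 9: E-V =  9 → J
  i=10: A-F = 21 → V
  i=11: C-R = 11 → L
  i=12: K-B =  9 → J
  i=13: O-T = 21 → V
  shifts repeat with period 3: JVL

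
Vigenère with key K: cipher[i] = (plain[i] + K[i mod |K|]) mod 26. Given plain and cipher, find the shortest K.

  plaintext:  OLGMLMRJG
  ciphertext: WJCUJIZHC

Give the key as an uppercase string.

  i= 0: W-O =  8 → I
  i= 1: J-L = 24 → Y
  i= 2: C-G = 22 → W
  i= 3: U-M =  8 → I
  i= 4: J-L = 24 → Y
  i= 5: I-M = 22 → W
  i= 6: Z-R =  8 → I
  i= 7: H-J = 24 → Y
  i= 8: C-G = 22 → W
  shifts repeat with period 3: IYW

IYW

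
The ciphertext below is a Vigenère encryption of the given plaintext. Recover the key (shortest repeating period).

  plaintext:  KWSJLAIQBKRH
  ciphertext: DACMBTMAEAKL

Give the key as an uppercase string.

  i= 0: D-K = 19 → T
  i= 1: A-W =  4 → E
  i= 2: C-S = 10 → K
  i= 3: M-J =  3 → D
  i= 4: B-L = 16 → Q
  i= 5: T-A = 19 → T
  i= 6: M-I =  4 → E
  i= 7: A-Q = 10 → K
  i= 8: E-B =  3 → D
  i= 9: A-K = 16 → Q
  i=10: K-R = 19 → T
  i=11: L-H =  4 → E
  shifts repeat with period 5: TEKDQ

TEKDQ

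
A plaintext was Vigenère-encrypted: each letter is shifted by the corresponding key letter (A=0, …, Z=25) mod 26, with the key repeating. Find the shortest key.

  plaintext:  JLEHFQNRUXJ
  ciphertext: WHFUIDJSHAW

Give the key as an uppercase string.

NWBND

  i= 0: W-J = 13 → N
  i= 1: H-L = 22 → W
  i= 2: F-E =  1 → B
  i= 3: U-H = 13 → N
  i= 4: I-F =  3 → D
  i= 5: D-Q = 13 → N
  i= 6: J-N = 22 → W
  i= 7: S-R =  1 → B
  i= 8: H-U = 13 → N
  i= 9: A-X =  3 → D
  i=10: W-J = 13 → N
  shifts repeat with period 5: NWBND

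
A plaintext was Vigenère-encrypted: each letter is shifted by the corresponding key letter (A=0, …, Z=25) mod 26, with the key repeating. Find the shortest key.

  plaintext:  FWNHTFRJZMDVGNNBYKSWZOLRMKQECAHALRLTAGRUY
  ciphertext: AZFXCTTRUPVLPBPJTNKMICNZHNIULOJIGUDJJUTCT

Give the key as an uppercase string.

  i= 0: A-F = 21 → V
  i= 1: Z-W =  3 → D
  i= 2: F-N = 18 → S
  i= 3: X-H = 16 → Q
  i= 4: C-T =  9 → J
  i= 5: T-F = 14 → O
  i= 6: T-R =  2 → C
  i= 7: R-J =  8 → I
  i= 8: U-Z = 21 → V
  i= 9: P-M =  3 → D
  i=10: V-D = 18 → S
  i=11: L-V = 16 → Q
  i=12: P-G =  9 → J
  i=13: B-N = 14 → O
  i=14: P-N =  2 → C
  i=15: J-B =  8 → I
  i=16: T-Y = 21 → V
  i=17: N-K =  3 → D
  i=18: K-S = 18 → S
  i=19: M-W = 16 → Q
  i=20: I-Z =  9 → J
  i=21: C-O = 14 → O
  i=22: N-L =  2 → C
  i=23: Z-R =  8 → I
  i=24: H-M = 21 → V
  i=25: N-K =  3 → D
  i=26: I-Q = 18 → S
  i=27: U-E = 16 → Q
  i=28: L-C =  9 → J
  i=29: O-A = 14 → O
  i=30: J-H =  2 → C
  i=31: I-A =  8 → I
  i=32: G-L = 21 → V
  i=33: U-R =  3 → D
  i=34: D-L = 18 → S
  i=35: J-T = 16 → Q
  i=36: J-A =  9 → J
  i=37: U-G = 14 → O
  i=38: T-R =  2 → C
  i=39: C-U =  8 → I
  i=40: T-Y = 21 → V
  shifts repeat with period 8: VDSQJOCI

VDSQJOCI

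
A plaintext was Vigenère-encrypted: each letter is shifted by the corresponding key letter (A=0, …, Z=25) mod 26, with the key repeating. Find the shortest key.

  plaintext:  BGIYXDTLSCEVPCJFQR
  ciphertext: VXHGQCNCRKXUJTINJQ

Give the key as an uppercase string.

URZITZ

  i= 0: V-B = 20 → U
  i= 1: X-G = 17 → R
  i= 2: H-I = 25 → Z
  i= 3: G-Y =  8 → I
  i= 4: Q-X = 19 → T
  i= 5: C-D = 25 → Z
  i= 6: N-T = 20 → U
  i= 7: C-L = 17 → R
  i= 8: R-S = 25 → Z
  i= 9: K-C =  8 → I
  i=10: X-E = 19 → T
  i=11: U-V = 25 → Z
  i=12: J-P = 20 → U
  i=13: T-C = 17 → R
  i=14: I-J = 25 → Z
  i=15: N-F =  8 → I
  i=16: J-Q = 19 → T
  i=17: Q-R = 25 → Z
  shifts repeat with period 6: URZITZ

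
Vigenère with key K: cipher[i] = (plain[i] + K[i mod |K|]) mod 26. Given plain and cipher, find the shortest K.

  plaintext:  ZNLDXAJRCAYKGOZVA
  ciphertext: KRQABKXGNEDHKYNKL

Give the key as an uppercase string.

  i= 0: K-Z = 11 → L
  i= 1: R-N =  4 → E
  i= 2: Q-L =  5 → F
  i= 3: A-D = 23 → X
  i= 4: B-X =  4 → E
  i= 5: K-A = 10 → K
  i= 6: X-J = 14 → O
  i= 7: G-R = 15 → P
  i= 8: N-C = 11 → L
  i= 9: E-A =  4 → E
  i=10: D-Y =  5 → F
  i=11: H-K = 23 → X
  i=12: K-G =  4 → E
  i=13: Y-O = 10 → K
  i=14: N-Z = 14 → O
  i=15: K-V = 15 → P
  i=16: L-A = 11 → L
  shifts repeat with period 8: LEFXEKOP

LEFXEKOP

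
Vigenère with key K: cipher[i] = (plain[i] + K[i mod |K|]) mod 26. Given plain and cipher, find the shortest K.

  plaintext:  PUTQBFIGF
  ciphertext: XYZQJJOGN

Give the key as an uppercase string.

  i= 0: X-P =  8 → I
  i= 1: Y-U =  4 → E
  i= 2: Z-T =  6 → G
  i= 3: Q-Q =  0 → A
  i= 4: J-B =  8 → I
  i= 5: J-F =  4 → E
  i= 6: O-I =  6 → G
  i= 7: G-G =  0 → A
  i= 8: N-F =  8 → I
  shifts repeat with period 4: IEGA

IEGA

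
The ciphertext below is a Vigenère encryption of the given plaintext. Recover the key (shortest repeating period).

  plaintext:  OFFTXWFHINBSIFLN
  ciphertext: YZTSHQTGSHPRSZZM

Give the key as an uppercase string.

  i= 0: Y-O = 10 → K
  i= 1: Z-F = 20 → U
  i= 2: T-F = 14 → O
  i= 3: S-T = 25 → Z
  i= 4: H-X = 10 → K
  i= 5: Q-W = 20 → U
  i= 6: T-F = 14 → O
  i= 7: G-H = 25 → Z
  i= 8: S-I = 10 → K
  i= 9: H-N = 20 → U
  i=10: P-B = 14 → O
  i=11: R-S = 25 → Z
  i=12: S-I = 10 → K
  i=13: Z-F = 20 → U
  i=14: Z-L = 14 → O
  i=15: M-N = 25 → Z
  shifts repeat with period 4: KUOZ

KUOZ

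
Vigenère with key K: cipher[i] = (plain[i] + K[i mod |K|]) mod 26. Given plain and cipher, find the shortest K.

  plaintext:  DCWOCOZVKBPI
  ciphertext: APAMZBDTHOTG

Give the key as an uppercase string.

XNEY

  i= 0: A-D = 23 → X
  i= 1: P-C = 13 → N
  i= 2: A-W =  4 → E
  i= 3: M-O = 24 → Y
  i= 4: Z-C = 23 → X
  i= 5: B-O = 13 → N
  i= 6: D-Z =  4 → E
  i= 7: T-V = 24 → Y
  i= 8: H-K = 23 → X
  i= 9: O-B = 13 → N
  i=10: T-P =  4 → E
  i=11: G-I = 24 → Y
  shifts repeat with period 4: XNEY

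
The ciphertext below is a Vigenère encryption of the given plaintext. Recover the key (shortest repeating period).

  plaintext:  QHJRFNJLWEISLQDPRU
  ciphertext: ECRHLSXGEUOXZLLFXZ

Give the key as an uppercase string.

  i= 0: E-Q = 14 → O
  i= 1: C-H = 21 → V
  i= 2: R-J =  8 → I
  i= 3: H-R = 16 → Q
  i= 4: L-F =  6 → G
  i= 5: S-N =  5 → F
  i= 6: X-J = 14 → O
  i= 7: G-L = 21 → V
  i= 8: E-W =  8 → I
  i= 9: U-E = 16 → Q
  i=10: O-I =  6 → G
  i=11: X-S =  5 → F
  i=12: Z-L = 14 → O
  i=13: L-Q = 21 → V
  i=14: L-D =  8 → I
  i=15: F-P = 16 → Q
  i=16: X-R =  6 → G
  i=17: Z-U =  5 → F
  shifts repeat with period 6: OVIQGF

OVIQGF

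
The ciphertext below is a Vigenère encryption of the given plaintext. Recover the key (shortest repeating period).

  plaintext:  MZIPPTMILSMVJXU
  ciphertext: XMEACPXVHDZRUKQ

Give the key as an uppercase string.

LNW

  i= 0: X-M = 11 → L
  i= 1: M-Z = 13 → N
  i= 2: E-I = 22 → W
  i= 3: A-P = 11 → L
  i= 4: C-P = 13 → N
  i= 5: P-T = 22 → W
  i= 6: X-M = 11 → L
  i= 7: V-I = 13 → N
  i= 8: H-L = 22 → W
  i= 9: D-S = 11 → L
  i=10: Z-M = 13 → N
  i=11: R-V = 22 → W
  i=12: U-J = 11 → L
  i=13: K-X = 13 → N
  i=14: Q-U = 22 → W
  shifts repeat with period 3: LNW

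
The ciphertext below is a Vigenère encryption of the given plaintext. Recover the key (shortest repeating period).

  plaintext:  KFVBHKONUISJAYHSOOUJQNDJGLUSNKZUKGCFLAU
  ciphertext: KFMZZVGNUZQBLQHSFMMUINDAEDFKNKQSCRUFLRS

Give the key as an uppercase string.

  i= 0: K-K =  0 → A
  i= 1: F-F =  0 → A
  i= 2: M-V = 17 → R
  i= 3: Z-B = 24 → Y
  i= 4: Z-H = 18 → S
  i= 5: V-K = 11 → L
  i= 6: G-O = 18 → S
  i= 7: N-N =  0 → A
  i= 8: U-U =  0 → A
  i= 9: Z-I = 17 → R
  i=10: Q-S = 24 → Y
  i=11: B-J = 18 → S
  i=12: L-A = 11 → L
  i=13: Q-Y = 18 → S
  i=14: H-H =  0 → A
  i=15: S-S =  0 → A
  i=16: F-O = 17 → R
  i=17: M-O = 24 → Y
  i=18: M-U = 18 → S
  i=19: U-J = 11 → L
  i=20: I-Q = 18 → S
  i=21: N-N =  0 → A
  i=22: D-D =  0 → A
  i=23: A-J = 17 → R
  i=24: E-G = 24 → Y
  i=25: D-L = 18 → S
  i=26: F-U = 11 → L
  i=27: K-S = 18 → S
  i=28: N-N =  0 → A
  i=29: K-K =  0 → A
  i=30: Q-Z = 17 → R
  i=31: S-U = 24 → Y
  i=32: C-K = 18 → S
  i=33: R-G = 11 → L
  i=34: U-C = 18 → S
  i=35: F-F =  0 → A
  i=36: L-L =  0 → A
  i=37: R-A = 17 → R
  i=38: S-U = 24 → Y
  shifts repeat with period 7: AARYSLS

AARYSLS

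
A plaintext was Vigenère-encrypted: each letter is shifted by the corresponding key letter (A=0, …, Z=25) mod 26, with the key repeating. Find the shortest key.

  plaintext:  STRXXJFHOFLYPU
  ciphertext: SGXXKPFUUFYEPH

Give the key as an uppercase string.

ANG

  i= 0: S-S =  0 → A
  i= 1: G-T = 13 → N
  i= 2: X-R =  6 → G
  i= 3: X-X =  0 → A
  i= 4: K-X = 13 → N
  i= 5: P-J =  6 → G
  i= 6: F-F =  0 → A
  i= 7: U-H = 13 → N
  i= 8: U-O =  6 → G
  i= 9: F-F =  0 → A
  i=10: Y-L = 13 → N
  i=11: E-Y =  6 → G
  i=12: P-P =  0 → A
  i=13: H-U = 13 → N
  shifts repeat with period 3: ANG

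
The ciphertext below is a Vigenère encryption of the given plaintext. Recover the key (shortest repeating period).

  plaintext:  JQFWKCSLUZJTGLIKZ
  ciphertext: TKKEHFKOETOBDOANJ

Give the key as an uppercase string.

KUFIXDSD

  i= 0: T-J = 10 → K
  i= 1: K-Q = 20 → U
  i= 2: K-F =  5 → F
  i= 3: E-W =  8 → I
  i= 4: H-K = 23 → X
  i= 5: F-C =  3 → D
  i= 6: K-S = 18 → S
  i= 7: O-L =  3 → D
  i= 8: E-U = 10 → K
  i= 9: T-Z = 20 → U
  i=10: O-J =  5 → F
  i=11: B-T =  8 → I
  i=12: D-G = 23 → X
  i=13: O-L =  3 → D
  i=14: A-I = 18 → S
  i=15: N-K =  3 → D
  i=16: J-Z = 10 → K
  shifts repeat with period 8: KUFIXDSD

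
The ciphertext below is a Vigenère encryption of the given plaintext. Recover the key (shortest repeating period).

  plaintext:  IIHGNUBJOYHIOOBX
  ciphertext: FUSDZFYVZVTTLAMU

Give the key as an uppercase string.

XML

  i= 0: F-I = 23 → X
  i= 1: U-I = 12 → M
  i= 2: S-H = 11 → L
  i= 3: D-G = 23 → X
  i= 4: Z-N = 12 → M
  i= 5: F-U = 11 → L
  i= 6: Y-B = 23 → X
  i= 7: V-J = 12 → M
  i= 8: Z-O = 11 → L
  i= 9: V-Y = 23 → X
  i=10: T-H = 12 → M
  i=11: T-I = 11 → L
  i=12: L-O = 23 → X
  i=13: A-O = 12 → M
  i=14: M-B = 11 → L
  i=15: U-X = 23 → X
  shifts repeat with period 3: XML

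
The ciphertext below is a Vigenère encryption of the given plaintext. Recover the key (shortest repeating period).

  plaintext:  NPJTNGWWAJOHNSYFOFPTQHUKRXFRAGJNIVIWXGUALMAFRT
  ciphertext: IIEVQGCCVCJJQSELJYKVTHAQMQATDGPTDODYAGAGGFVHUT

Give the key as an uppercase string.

  i= 0: I-N = 21 → V
  i= 1: I-P = 19 → T
  i= 2: E-J = 21 → V
  i= 3: V-T =  2 → C
  i= 4: Q-N =  3 → D
  i= 5: G-G =  0 → A
  i= 6: C-W =  6 → G
  i= 7: C-W =  6 → G
  i= 8: V-A = 21 → V
  i= 9: C-J = 19 → T
  i=10: J-O = 21 → V
  i=11: J-H =  2 → C
  i=12: Q-N =  3 → D
  i=13: S-S =  0 → A
  i=14: E-Y =  6 → G
  i=15: L-F =  6 → G
  i=16: J-O = 21 → V
  i=17: Y-F = 19 → T
  i=18: K-P = 21 → V
  i=19: V-T =  2 → C
  i=20: T-Q =  3 → D
  i=21: H-H =  0 → A
  i=22: A-U =  6 → G
  i=23: Q-K =  6 → G
  i=24: M-R = 21 → V
  i=25: Q-X = 19 → T
  i=26: A-F = 21 → V
  i=27: T-R =  2 → C
  i=28: D-A =  3 → D
  i=29: G-G =  0 → A
  i=30: P-J =  6 → G
  i=31: T-N =  6 → G
  i=32: D-I = 21 → V
  i=33: O-V = 19 → T
  i=34: D-I = 21 → V
  i=35: Y-W =  2 → C
  i=36: A-X =  3 → D
  i=37: G-G =  0 → A
  i=38: A-U =  6 → G
  i=39: G-A =  6 → G
  i=40: G-L = 21 → V
  i=41: F-M = 19 → T
  i=42: V-A = 21 → V
  i=43: H-F =  2 → C
  i=44: U-R =  3 → D
  i=45: T-T =  0 → A
  shifts repeat with period 8: VTVCDAGG

VTVCDAGG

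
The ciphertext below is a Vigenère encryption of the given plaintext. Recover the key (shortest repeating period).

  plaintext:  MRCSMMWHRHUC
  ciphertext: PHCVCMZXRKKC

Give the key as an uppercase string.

  i= 0: P-M =  3 → D
  i= 1: H-R = 16 → Q
  i= 2: C-C =  0 → A
  i= 3: V-S =  3 → D
  i= 4: C-M = 16 → Q
  i= 5: M-M =  0 → A
  i= 6: Z-W =  3 → D
  i= 7: X-H = 16 → Q
  i= 8: R-R =  0 → A
  i= 9: K-H =  3 → D
  i=10: K-U = 16 → Q
  i=11: C-C =  0 → A
  shifts repeat with period 3: DQA

DQA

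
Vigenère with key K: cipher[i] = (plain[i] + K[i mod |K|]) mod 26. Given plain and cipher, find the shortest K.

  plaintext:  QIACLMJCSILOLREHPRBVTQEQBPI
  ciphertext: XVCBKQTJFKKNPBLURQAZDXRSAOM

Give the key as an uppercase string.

  i= 0: X-Q =  7 → H
  i= 1: V-I = 13 → N
  i= 2: C-A =  2 → C
  i= 3: B-C = 25 → Z
  i= 4: K-L = 25 → Z
  i= 5: Q-M =  4 → E
  i= 6: T-J = 10 → K
  i= 7: J-C =  7 → H
  i= 8: F-S = 13 → N
  i= 9: K-I =  2 → C
  i=10: K-L = 25 → Z
  i=11: N-O = 25 → Z
  i=12: P-L =  4 → E
  i=13: B-R = 10 → K
  i=14: L-E =  7 → H
  i=15: U-H = 13 → N
  i=16: R-P =  2 → C
  i=17: Q-R = 25 → Z
  i=18: A-B = 25 → Z
  i=19: Z-V =  4 → E
  i=20: D-T = 10 → K
  i=21: X-Q =  7 → H
  i=22: R-E = 13 → N
  i=23: S-Q =  2 → C
  i=24: A-B = 25 → Z
  i=25: O-P = 25 → Z
  i=26: M-I =  4 → E
  shifts repeat with period 7: HNCZZEK

HNCZZEK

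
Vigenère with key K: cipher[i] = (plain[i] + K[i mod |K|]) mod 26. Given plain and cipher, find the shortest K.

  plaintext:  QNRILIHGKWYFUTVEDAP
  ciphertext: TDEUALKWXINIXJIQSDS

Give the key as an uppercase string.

DQNMPD

  i= 0: T-Q =  3 → D
  i= 1: D-N = 16 → Q
  i= 2: E-R = 13 → N
  i= 3: U-I = 12 → M
  i= 4: A-L = 15 → P
  i= 5: L-I =  3 → D
  i= 6: K-H =  3 → D
  i= 7: W-G = 16 → Q
  i= 8: X-K = 13 → N
  i= 9: I-W = 12 → M
  i=10: N-Y = 15 → P
  i=11: I-F =  3 → D
  i=12: X-U =  3 → D
  i=13: J-T = 16 → Q
  i=14: I-V = 13 → N
  i=15: Q-E = 12 → M
  i=16: S-D = 15 → P
  i=17: D-A =  3 → D
  i=18: S-P =  3 → D
  shifts repeat with period 6: DQNMPD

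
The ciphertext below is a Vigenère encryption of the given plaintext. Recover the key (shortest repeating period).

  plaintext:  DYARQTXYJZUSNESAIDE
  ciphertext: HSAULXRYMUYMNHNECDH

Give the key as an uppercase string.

EUADV

  i= 0: H-D =  4 → E
  i= 1: S-Y = 20 → U
  i= 2: A-A =  0 → A
  i= 3: U-R =  3 → D
  i= 4: L-Q = 21 → V
  i= 5: X-T =  4 → E
  i= 6: R-X = 20 → U
  i= 7: Y-Y =  0 → A
  i= 8: M-J =  3 → D
  i= 9: U-Z = 21 → V
  i=10: Y-U =  4 → E
  i=11: M-S = 20 → U
  i=12: N-N =  0 → A
  i=13: H-E =  3 → D
  i=14: N-S = 21 → V
  i=15: E-A =  4 → E
  i=16: C-I = 20 → U
  i=17: D-D =  0 → A
  i=18: H-E =  3 → D
  shifts repeat with period 5: EUADV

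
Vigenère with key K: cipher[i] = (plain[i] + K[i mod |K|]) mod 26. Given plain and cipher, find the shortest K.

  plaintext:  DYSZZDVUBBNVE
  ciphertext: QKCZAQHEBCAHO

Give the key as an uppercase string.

NMKAB

  i= 0: Q-D = 13 → N
  i= 1: K-Y = 12 → M
  i= 2: C-S = 10 → K
  i= 3: Z-Z =  0 → A
  i= 4: A-Z =  1 → B
  i= 5: Q-D = 13 → N
  i= 6: H-V = 12 → M
  i= 7: E-U = 10 → K
  i= 8: B-B =  0 → A
  i= 9: C-B =  1 → B
  i=10: A-N = 13 → N
  i=11: H-V = 12 → M
  i=12: O-E = 10 → K
  shifts repeat with period 5: NMKAB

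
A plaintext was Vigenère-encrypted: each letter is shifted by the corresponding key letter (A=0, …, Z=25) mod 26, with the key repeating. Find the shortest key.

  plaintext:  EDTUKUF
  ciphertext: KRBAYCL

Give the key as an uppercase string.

  i= 0: K-E =  6 → G
  i= 1: R-D = 14 → O
  i= 2: B-T =  8 → I
  i= 3: A-U =  6 → G
  i= 4: Y-K = 14 → O
  i= 5: C-U =  8 → I
  i= 6: L-F =  6 → G
  shifts repeat with period 3: GOI

GOI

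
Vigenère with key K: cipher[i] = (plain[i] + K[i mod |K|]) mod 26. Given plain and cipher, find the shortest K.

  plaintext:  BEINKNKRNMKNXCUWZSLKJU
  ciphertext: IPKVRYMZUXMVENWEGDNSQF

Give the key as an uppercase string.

HLCI

  i= 0: I-B =  7 → H
  i= 1: P-E = 11 → L
  i= 2: K-I =  2 → C
  i= 3: V-N =  8 → I
  i= 4: R-K =  7 → H
  i= 5: Y-N = 11 → L
  i= 6: M-K =  2 → C
  i= 7: Z-R =  8 → I
  i= 8: U-N =  7 → H
  i= 9: X-M = 11 → L
  i=10: M-K =  2 → C
  i=11: V-N =  8 → I
  i=12: E-X =  7 → H
  i=13: N-C = 11 → L
  i=14: W-U =  2 → C
  i=15: E-W =  8 → I
  i=16: G-Z =  7 → H
  i=17: D-S = 11 → L
  i=18: N-L =  2 → C
  i=19: S-K =  8 → I
  i=20: Q-J =  7 → H
  i=21: F-U = 11 → L
  shifts repeat with period 4: HLCI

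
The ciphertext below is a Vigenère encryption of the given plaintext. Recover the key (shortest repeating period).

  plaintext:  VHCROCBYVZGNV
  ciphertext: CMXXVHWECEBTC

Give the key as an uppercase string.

  i= 0: C-V =  7 → H
  i= 1: M-H =  5 → F
  i= 2: X-C = 21 → V
  i= 3: X-R =  6 → G
  i= 4: V-O =  7 → H
  i= 5: H-C =  5 → F
  i= 6: W-B = 21 → V
  i= 7: E-Y =  6 → G
  i= 8: C-V =  7 → H
  i= 9: E-Z =  5 → F
  i=10: B-G = 21 → V
  i=11: T-N =  6 → G
  i=12: C-V =  7 → H
  shifts repeat with period 4: HFVG

HFVG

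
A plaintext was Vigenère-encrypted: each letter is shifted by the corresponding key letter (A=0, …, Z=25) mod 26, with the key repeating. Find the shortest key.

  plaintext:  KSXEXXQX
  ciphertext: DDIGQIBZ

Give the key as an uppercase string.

TLLC

  i= 0: D-K = 19 → T
  i= 1: D-S = 11 → L
  i= 2: I-X = 11 → L
  i= 3: G-E =  2 → C
  i= 4: Q-X = 19 → T
  i= 5: I-X = 11 → L
  i= 6: B-Q = 11 → L
  i= 7: Z-X =  2 → C
  shifts repeat with period 4: TLLC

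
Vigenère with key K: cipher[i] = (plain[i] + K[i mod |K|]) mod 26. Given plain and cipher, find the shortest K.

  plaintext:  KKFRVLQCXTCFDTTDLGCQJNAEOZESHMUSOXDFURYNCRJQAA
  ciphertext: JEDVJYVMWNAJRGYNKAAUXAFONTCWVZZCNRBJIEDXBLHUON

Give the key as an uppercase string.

ZUYEONFK

  i= 0: J-K = 25 → Z
  i= 1: E-K = 20 → U
  i= 2: D-F = 24 → Y
  i= 3: V-R =  4 → E
  i= 4: J-V = 14 → O
  i= 5: Y-L = 13 → N
  i= 6: V-Q =  5 → F
  i= 7: M-C = 10 → K
  i= 8: W-X = 25 → Z
  i= 9: N-T = 20 → U
  i=10: A-C = 24 → Y
  i=11: J-F =  4 → E
  i=12: R-D = 14 → O
  i=13: G-T = 13 → N
  i=14: Y-T =  5 → F
  i=15: N-D = 10 → K
  i=16: K-L = 25 → Z
  i=17: A-G = 20 → U
  i=18: A-C = 24 → Y
  i=19: U-Q =  4 → E
  i=20: X-J = 14 → O
  i=21: A-N = 13 → N
  i=22: F-A =  5 → F
  i=23: O-E = 10 → K
  i=24: N-O = 25 → Z
  i=25: T-Z = 20 → U
  i=26: C-E = 24 → Y
  i=27: W-S =  4 → E
  i=28: V-H = 14 → O
  i=29: Z-M = 13 → N
  i=30: Z-U =  5 → F
  i=31: C-S = 10 → K
  i=32: N-O = 25 → Z
  i=33: R-X = 20 → U
  i=34: B-D = 24 → Y
  i=35: J-F =  4 → E
  i=36: I-U = 14 → O
  i=37: E-R = 13 → N
  i=38: D-Y =  5 → F
  i=39: X-N = 10 → K
  i=40: B-C = 25 → Z
  i=41: L-R = 20 → U
  i=42: H-J = 24 → Y
  i=43: U-Q =  4 → E
  i=44: O-A = 14 → O
  i=45: N-A = 13 → N
  shifts repeat with period 8: ZUYEONFK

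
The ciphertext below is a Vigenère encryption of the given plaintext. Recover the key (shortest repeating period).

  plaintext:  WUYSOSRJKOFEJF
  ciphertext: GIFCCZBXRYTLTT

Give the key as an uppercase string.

  i= 0: G-W = 10 → K
  i= 1: I-U = 14 → O
  i= 2: F-Y =  7 → H
  i= 3: C-S = 10 → K
  i= 4: C-O = 14 → O
  i= 5: Z-S =  7 → H
  i= 6: B-R = 10 → K
  i= 7: X-J = 14 → O
  i= 8: R-K =  7 → H
  i= 9: Y-O = 10 → K
  i=10: T-F = 14 → O
  i=11: L-E =  7 → H
  i=12: T-J = 10 → K
  i=13: T-F = 14 → O
  shifts repeat with period 3: KOH

KOH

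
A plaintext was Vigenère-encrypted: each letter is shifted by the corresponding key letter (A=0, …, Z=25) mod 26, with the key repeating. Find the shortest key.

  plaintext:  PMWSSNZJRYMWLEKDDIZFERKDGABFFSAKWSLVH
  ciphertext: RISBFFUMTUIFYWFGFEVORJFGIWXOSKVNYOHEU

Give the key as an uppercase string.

  i= 0: R-P =  2 → C
  i= 1: I-M = 22 → W
  i= 2: S-W = 22 → W
  i= 3: B-S =  9 → J
  i= 4: F-S = 13 → N
  i= 5: F-N = 18 → S
  i= 6: U-Z = 21 → V
  i= 7: M-J =  3 → D
  i= 8: T-R =  2 → C
  i= 9: U-Y = 22 → W
  i=10: I-M = 22 → W
  i=11: F-W =  9 → J
  i=12: Y-L = 13 → N
  i=13: W-E = 18 → S
  i=14: F-K = 21 → V
  i=15: G-D =  3 → D
  i=16: F-D =  2 → C
  i=17: E-I = 22 → W
  i=18: V-Z = 22 → W
  i=19: O-F =  9 → J
  i=20: R-E = 13 → N
  i=21: J-R = 18 → S
  i=22: F-K = 21 → V
  i=23: G-D =  3 → D
  i=24: I-G =  2 → C
  i=25: W-A = 22 → W
  i=26: X-B = 22 → W
  i=27: O-F =  9 → J
  i=28: S-F = 13 → N
  i=29: K-S = 18 → S
  i=30: V-A = 21 → V
  i=31: N-K =  3 → D
  i=32: Y-W =  2 → C
  i=33: O-S = 22 → W
  i=34: H-L = 22 → W
  i=35: E-V =  9 → J
  i=36: U-H = 13 → N
  shifts repeat with period 8: CWWJNSVD

CWWJNSVD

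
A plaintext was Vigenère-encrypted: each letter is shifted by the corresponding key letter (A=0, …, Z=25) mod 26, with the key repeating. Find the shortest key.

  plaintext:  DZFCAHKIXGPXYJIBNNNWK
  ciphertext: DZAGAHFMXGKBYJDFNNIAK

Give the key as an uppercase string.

AAVE

  i= 0: D-D =  0 → A
  i= 1: Z-Z =  0 → A
  i= 2: A-F = 21 → V
  i= 3: G-C =  4 → E
  i= 4: A-A =  0 → A
  i= 5: H-H =  0 → A
  i= 6: F-K = 21 → V
  i= 7: M-I =  4 → E
  i= 8: X-X =  0 → A
  i= 9: G-G =  0 → A
  i=10: K-P = 21 → V
  i=11: B-X =  4 → E
  i=12: Y-Y =  0 → A
  i=13: J-J =  0 → A
  i=14: D-I = 21 → V
  i=15: F-B =  4 → E
  i=16: N-N =  0 → A
  i=17: N-N =  0 → A
  i=18: I-N = 21 → V
  i=19: A-W =  4 → E
  i=20: K-K =  0 → A
  shifts repeat with period 4: AAVE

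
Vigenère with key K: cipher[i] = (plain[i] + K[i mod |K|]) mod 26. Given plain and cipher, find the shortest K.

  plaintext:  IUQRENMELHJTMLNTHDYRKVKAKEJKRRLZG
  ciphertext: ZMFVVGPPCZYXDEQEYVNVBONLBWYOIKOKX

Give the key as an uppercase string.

  i= 0: Z-I = 17 → R
  i= 1: M-U = 18 → S
  i= 2: F-Q = 15 → P
  i= 3: V-R =  4 → E
  i= 4: V-E = 17 → R
  i= 5: G-N = 19 → T
  i= 6: P-M =  3 → D
  i= 7: P-E = 11 → L
  i= 8: C-L = 17 → R
  i= 9: Z-H = 18 → S
  i=10: Y-J = 15 → P
  i=11: X-T =  4 → E
  i=12: D-M = 17 → R
  i=13: E-L = 19 → T
  i=14: Q-N =  3 → D
  i=15: E-T = 11 → L
  i=16: Y-H = 17 → R
  i=17: V-D = 18 → S
  i=18: N-Y = 15 → P
  i=19: V-R =  4 → E
  i=20: B-K = 17 → R
  i=21: O-V = 19 → T
  i=22: N-K =  3 → D
  i=23: L-A = 11 → L
  i=24: B-K = 17 → R
  i=25: W-E = 18 → S
  i=26: Y-J = 15 → P
  i=27: O-K =  4 → E
  i=28: I-R = 17 → R
  i=29: K-R = 19 → T
  i=30: O-L =  3 → D
  i=31: K-Z = 11 → L
  i=32: X-G = 17 → R
  shifts repeat with period 8: RSPERTDL

RSPERTDL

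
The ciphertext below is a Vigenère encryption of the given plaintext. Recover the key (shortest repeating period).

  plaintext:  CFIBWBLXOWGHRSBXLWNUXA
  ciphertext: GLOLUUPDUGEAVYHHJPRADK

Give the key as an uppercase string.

  i= 0: G-C =  4 → E
  i= 1: L-F =  6 → G
  i= 2: O-I =  6 → G
  i= 3: L-B = 10 → K
  i= 4: U-W = 24 → Y
  i= 5: U-B = 19 → T
  i= 6: P-L =  4 → E
  i= 7: D-X =  6 → G
  i= 8: U-O =  6 → G
  i= 9: G-W = 10 → K
  i=10: E-G = 24 → Y
  i=11: A-H = 19 → T
  i=12: V-R =  4 → E
  i=13: Y-S =  6 → G
  i=14: H-B =  6 → G
  i=15: H-X = 10 → K
  i=16: J-L = 24 → Y
  i=17: P-W = 19 → T
  i=18: R-N =  4 → E
  i=19: A-U =  6 → G
  i=20: D-X =  6 → G
  i=21: K-A = 10 → K
  shifts repeat with period 6: EGGKYT

EGGKYT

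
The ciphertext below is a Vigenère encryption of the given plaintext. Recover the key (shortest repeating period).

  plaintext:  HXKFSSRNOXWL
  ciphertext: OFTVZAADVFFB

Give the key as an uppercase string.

HIJQ

  i= 0: O-H =  7 → H
  i= 1: F-X =  8 → I
  i= 2: T-K =  9 → J
  i= 3: V-F = 16 → Q
  i= 4: Z-S =  7 → H
  i= 5: A-S =  8 → I
  i= 6: A-R =  9 → J
  i= 7: D-N = 16 → Q
  i= 8: V-O =  7 → H
  i= 9: F-X =  8 → I
  i=10: F-W =  9 → J
  i=11: B-L = 16 → Q
  shifts repeat with period 4: HIJQ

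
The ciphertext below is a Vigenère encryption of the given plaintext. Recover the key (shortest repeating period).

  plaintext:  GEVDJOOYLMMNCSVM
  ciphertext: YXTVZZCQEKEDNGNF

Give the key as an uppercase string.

  i= 0: Y-G = 18 → S
  i= 1: X-E = 19 → T
  i= 2: T-V = 24 → Y
  i= 3: V-D = 18 → S
  i= 4: Z-J = 16 → Q
  i= 5: Z-O = 11 → L
  i= 6: C-O = 14 → O
  i= 7: Q-Y = 18 → S
  i= 8: E-L = 19 → T
  i= 9: K-M = 24 → Y
  i=10: E-M = 18 → S
  i=11: D-N = 16 → Q
  i=12: N-C = 11 → L
  i=13: G-S = 14 → O
  i=14: N-V = 18 → S
  i=15: F-M = 19 → T
  shifts repeat with period 7: STYSQLO

STYSQLO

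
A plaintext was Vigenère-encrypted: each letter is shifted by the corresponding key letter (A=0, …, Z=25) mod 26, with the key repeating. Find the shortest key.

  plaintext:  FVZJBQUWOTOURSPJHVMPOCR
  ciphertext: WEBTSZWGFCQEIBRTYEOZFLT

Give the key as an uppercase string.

  i= 0: W-F = 17 → R
  i= 1: E-V =  9 → J
  i= 2: B-Z =  2 → C
  i= 3: T-J = 10 → K
  i= 4: S-B = 17 → R
  i= 5: Z-Q =  9 → J
  i= 6: W-U =  2 → C
  i= 7: G-W = 10 → K
  i= 8: F-O = 17 → R
  i= 9: C-T =  9 → J
  i=10: Q-O =  2 → C
  i=11: E-U = 10 → K
  i=12: I-R = 17 → R
  i=13: B-S =  9 → J
  i=14: R-P =  2 → C
  i=15: T-J = 10 → K
  i=16: Y-H = 17 → R
  i=17: E-V =  9 → J
  i=18: O-M =  2 → C
  i=19: Z-P = 10 → K
  i=20: F-O = 17 → R
  i=21: L-C =  9 → J
  i=22: T-R =  2 → C
  shifts repeat with period 4: RJCK

RJCK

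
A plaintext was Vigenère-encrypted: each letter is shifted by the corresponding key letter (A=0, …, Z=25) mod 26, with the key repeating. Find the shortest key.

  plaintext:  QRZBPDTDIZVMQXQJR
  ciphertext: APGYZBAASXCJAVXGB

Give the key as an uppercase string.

  i= 0: A-Q = 10 → K
  i= 1: P-R = 24 → Y
  i= 2: G-Z =  7 → H
  i= 3: Y-B = 23 → X
  i= 4: Z-P = 10 → K
  i= 5: B-D = 24 → Y
  i= 6: A-T =  7 → H
  i= 7: A-D = 23 → X
  i= 8: S-I = 10 → K
  i= 9: X-Z = 24 → Y
  i=10: C-V =  7 → H
  i=11: J-M = 23 → X
  i=12: A-Q = 10 → K
  i=13: V-X = 24 → Y
  i=14: X-Q =  7 → H
  i=15: G-J = 23 → X
  i=16: B-R = 10 → K
  shifts repeat with period 4: KYHX

KYHX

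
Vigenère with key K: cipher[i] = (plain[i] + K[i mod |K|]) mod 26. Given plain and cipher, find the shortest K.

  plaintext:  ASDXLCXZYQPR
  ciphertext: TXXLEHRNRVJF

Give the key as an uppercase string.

  i= 0: T-A = 19 → T
  i= 1: X-S =  5 → F
  i= 2: X-D = 20 → U
  i= 3: L-X = 14 → O
  i= 4: E-L = 19 → T
  i= 5: H-C =  5 → F
  i= 6: R-X = 20 → U
  i= 7: N-Z = 14 → O
  i= 8: R-Y = 19 → T
  i= 9: V-Q =  5 → F
  i=10: J-P = 20 → U
  i=11: F-R = 14 → O
  shifts repeat with period 4: TFUO

TFUO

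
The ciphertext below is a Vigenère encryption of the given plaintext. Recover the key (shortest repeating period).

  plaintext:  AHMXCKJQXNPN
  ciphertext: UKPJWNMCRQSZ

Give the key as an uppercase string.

UDDM

  i= 0: U-A = 20 → U
  i= 1: K-H =  3 → D
  i= 2: P-M =  3 → D
  i= 3: J-X = 12 → M
  i= 4: W-C = 20 → U
  i= 5: N-K =  3 → D
  i= 6: M-J =  3 → D
  i= 7: C-Q = 12 → M
  i= 8: R-X = 20 → U
  i= 9: Q-N =  3 → D
  i=10: S-P =  3 → D
  i=11: Z-N = 12 → M
  shifts repeat with period 4: UDDM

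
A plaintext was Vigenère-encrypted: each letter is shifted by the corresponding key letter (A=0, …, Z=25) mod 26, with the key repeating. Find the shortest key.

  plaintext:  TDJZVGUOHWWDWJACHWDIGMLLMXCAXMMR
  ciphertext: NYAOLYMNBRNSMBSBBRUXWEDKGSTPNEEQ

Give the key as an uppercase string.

UVRPQSSZ

  i= 0: N-T = 20 → U
  i= 1: Y-D = 21 → V
  i= 2: A-J = 17 → R
  i= 3: O-Z = 15 → P
  i= 4: L-V = 16 → Q
  i= 5: Y-G = 18 → S
  i= 6: M-U = 18 → S
  i= 7: N-O = 25 → Z
  i= 8: B-H = 20 → U
  i= 9: R-W = 21 → V
  i=10: N-W = 17 → R
  i=11: S-D = 15 → P
  i=12: M-W = 16 → Q
  i=13: B-J = 18 → S
  i=14: S-A = 18 → S
  i=15: B-C = 25 → Z
  i=16: B-H = 20 → U
  i=17: R-W = 21 → V
  i=18: U-D = 17 → R
  i=19: X-I = 15 → P
  i=20: W-G = 16 → Q
  i=21: E-M = 18 → S
  i=22: D-L = 18 → S
  i=23: K-L = 25 → Z
  i=24: G-M = 20 → U
  i=25: S-X = 21 → V
  i=26: T-C = 17 → R
  i=27: P-A = 15 → P
  i=28: N-X = 16 → Q
  i=29: E-M = 18 → S
  i=30: E-M = 18 → S
  i=31: Q-R = 25 → Z
  shifts repeat with period 8: UVRPQSSZ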